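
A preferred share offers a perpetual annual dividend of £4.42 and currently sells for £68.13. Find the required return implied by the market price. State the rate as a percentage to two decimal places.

P = C/r ⇒ r = C/P = £4.42/£68.13 = 0.064876

6.49%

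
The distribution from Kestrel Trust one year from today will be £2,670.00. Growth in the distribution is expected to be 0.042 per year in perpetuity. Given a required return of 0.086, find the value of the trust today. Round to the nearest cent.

Growing perpetuity: P = D₁ / (r − g) = £2,670.0000 / (0.086 − 0.042) = £60,681.82

£60681.82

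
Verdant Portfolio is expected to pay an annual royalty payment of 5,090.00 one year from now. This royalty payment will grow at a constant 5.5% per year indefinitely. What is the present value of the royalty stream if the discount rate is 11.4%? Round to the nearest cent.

Growing perpetuity: P = D₁ / (r − g) = 5,090.0000 / (0.114 − 0.055) = 86,271.19

86271.19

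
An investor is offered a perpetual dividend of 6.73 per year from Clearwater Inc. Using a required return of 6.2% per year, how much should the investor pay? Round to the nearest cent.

108.55

Level perpetuity: PV = C / r = 6.73 / 0.062 = 108.55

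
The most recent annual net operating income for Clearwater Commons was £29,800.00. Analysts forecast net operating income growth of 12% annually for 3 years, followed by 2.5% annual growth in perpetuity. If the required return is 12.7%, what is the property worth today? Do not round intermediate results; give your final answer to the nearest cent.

D_1 = 33376.00000
D_2 = 37381.12000
D_3 = 41866.85440
Terminal value at year 3: TV = D_3×(1+g_2)/(r−g_2) = 42913.52576/0.102 = 420720.84078
P_0 = D_1/(1+r)^1 + D_2/(1+r)^2 + D_3/(1+r)^3 + TV/(1+r)^3
    = 29614.90683 + 29430.96331 + 29248.16230 + 293915.35642 = 382209.38886

£382209.39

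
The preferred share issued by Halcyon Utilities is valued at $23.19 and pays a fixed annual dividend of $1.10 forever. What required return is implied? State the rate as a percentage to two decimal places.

P = C/r ⇒ r = C/P = $1.10/$23.19 = 0.047434

4.74%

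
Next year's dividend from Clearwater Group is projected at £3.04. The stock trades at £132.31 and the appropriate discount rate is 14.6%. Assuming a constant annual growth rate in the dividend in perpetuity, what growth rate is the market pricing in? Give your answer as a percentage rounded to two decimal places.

P = D₁/(r−g) ⇒ g = r − D₁/P = 0.146 − £3.04/£132.31 = 0.123024

12.30%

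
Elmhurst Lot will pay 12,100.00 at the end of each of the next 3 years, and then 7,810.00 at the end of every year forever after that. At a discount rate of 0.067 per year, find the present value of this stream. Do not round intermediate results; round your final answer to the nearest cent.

PV of 3-year annuity: 12,100.00 × [1 − (1+0.067)^−3] / 0.067 = 31929.07985
Perpetuity value at year 3: 7,810.00 / 0.067 = 116567.16418
PV of perpetuity: 116567.16418 / (1+0.067)^3 = 95958.39446
Total PV = 31929.07985 + 95958.39446 = 127887.47431

127887.47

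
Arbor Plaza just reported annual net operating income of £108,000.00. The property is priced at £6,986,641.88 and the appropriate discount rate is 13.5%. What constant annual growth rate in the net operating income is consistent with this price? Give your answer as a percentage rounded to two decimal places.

11.77%

P = D₀(1+g)/(r−g) ⇒ P(r−g) = D₀(1+g) ⇒ g(P+D₀) = P·r − D₀
g = (P·r − D₀)/(P + D₀) = (£6,986,641.88×0.135 − £108,000.00) / (£6,986,641.88 + £108,000.00) = 0.117722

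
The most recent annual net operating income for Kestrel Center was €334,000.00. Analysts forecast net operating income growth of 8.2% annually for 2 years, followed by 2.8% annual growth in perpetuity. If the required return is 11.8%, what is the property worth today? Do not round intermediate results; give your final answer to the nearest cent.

D_1 = 361388.00000
D_2 = 391021.81600
Terminal value at year 2: TV = D_2×(1+g_2)/(r−g_2) = 401970.42685/0.09 = 4466338.07609
P_0 = D_1/(1+r)^1 + D_2/(1+r)^2 + TV/(1+r)^2
    = 323245.08050 + 312836.47326 + 3573287.71676 = 4209369.27052

€4209369.27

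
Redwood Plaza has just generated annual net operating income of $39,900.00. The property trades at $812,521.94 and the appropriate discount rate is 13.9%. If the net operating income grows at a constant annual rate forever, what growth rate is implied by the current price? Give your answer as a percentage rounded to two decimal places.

8.57%

P = D₀(1+g)/(r−g) ⇒ P(r−g) = D₀(1+g) ⇒ g(P+D₀) = P·r − D₀
g = (P·r − D₀)/(P + D₀) = ($812,521.94×0.139 − $39,900.00) / ($812,521.94 + $39,900.00) = 0.085686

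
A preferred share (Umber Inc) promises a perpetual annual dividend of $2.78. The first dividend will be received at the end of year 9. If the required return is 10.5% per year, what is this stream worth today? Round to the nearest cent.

Value at end of year 8: C / r = $2.78 / 0.105 = $26.4762
Discount to today: PV = $26.4762 / (1 + 0.105)^8 = $26.4762 / 2.222789 = $11.91

$11.91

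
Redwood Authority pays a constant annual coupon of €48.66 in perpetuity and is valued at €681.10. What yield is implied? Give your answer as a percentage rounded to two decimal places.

7.14%

P = C/r ⇒ r = C/P = €48.66/€681.10 = 0.071443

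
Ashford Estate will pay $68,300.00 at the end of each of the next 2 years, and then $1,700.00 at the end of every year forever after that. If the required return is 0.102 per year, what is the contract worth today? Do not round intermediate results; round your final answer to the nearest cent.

$131943.95

PV of 2-year annuity: $68,300.00 × [1 − (1+0.102)^−2] / 0.102 = 118219.80165
Perpetuity value at year 2: $1,700.00 / 0.102 = 16666.66667
PV of perpetuity: 16666.66667 / (1+0.102)^2 = 13724.15330
Total PV = 118219.80165 + 13724.15330 = 131943.95495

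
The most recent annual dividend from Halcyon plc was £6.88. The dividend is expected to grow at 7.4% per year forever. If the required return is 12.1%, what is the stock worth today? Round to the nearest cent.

£157.22

D₁ = D₀ × (1 + g) = £6.88 × 1.074 = £7.3891
Growing perpetuity: P = D₁ / (r − g) = £7.3891 / (0.121 − 0.074) = £157.22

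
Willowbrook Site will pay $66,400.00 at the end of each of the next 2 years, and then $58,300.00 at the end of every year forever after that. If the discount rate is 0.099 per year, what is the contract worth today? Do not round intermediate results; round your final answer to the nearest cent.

PV of 2-year annuity: $66,400.00 × [1 − (1+0.099)^−2] / 0.099 = 115394.50621
Perpetuity value at year 2: $58,300.00 / 0.099 = 588888.88889
PV of perpetuity: 588888.88889 / (1+0.099)^2 = 487571.12214
Total PV = 115394.50621 + 487571.12214 = 602965.62835

$602965.63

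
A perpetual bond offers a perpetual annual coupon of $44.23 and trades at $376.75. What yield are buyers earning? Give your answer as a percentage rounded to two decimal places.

11.74%

P = C/r ⇒ r = C/P = $44.23/$376.75 = 0.117399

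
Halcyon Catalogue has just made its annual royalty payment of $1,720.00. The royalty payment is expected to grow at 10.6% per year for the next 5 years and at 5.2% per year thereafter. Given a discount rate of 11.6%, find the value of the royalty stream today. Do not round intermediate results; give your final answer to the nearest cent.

$35399.87

D_1 = 1902.32000
D_2 = 2103.96592
D_3 = 2326.98631
D_4 = 2573.64686
D_5 = 2846.45342
Terminal value at year 5: TV = D_5×(1+g_2)/(r−g_2) = 2994.46900/0.064 = 46788.57814
P_0 = D_1/(1+r)^1 + D_2/(1+r)^2 + D_3/(1+r)^3 + D_4/(1+r)^4 + D_5/(1+r)^5 + TV/(1+r)^5
    = 1704.58781 + 1689.31373 + 1674.17651 + 1659.17493 + 1644.30777 + 27028.30895 = 35399.86970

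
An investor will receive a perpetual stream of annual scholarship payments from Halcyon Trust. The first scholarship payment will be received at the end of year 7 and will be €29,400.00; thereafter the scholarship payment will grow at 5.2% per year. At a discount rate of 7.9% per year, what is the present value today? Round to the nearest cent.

Value at end of year 6: C₁ / (r − g) = €29,400.00 / (0.079 − 0.052) = €1,088,888.8889
Discount to today: PV = €1,088,888.8889 / (1 + 0.079)^6 = €1,088,888.8889 / 1.578079 = €690,009.23

€690009.23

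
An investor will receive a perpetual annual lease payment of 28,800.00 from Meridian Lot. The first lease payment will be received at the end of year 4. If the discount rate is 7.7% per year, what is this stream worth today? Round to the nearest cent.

299401.97

Value at end of year 3: C / r = 28,800.00 / 0.077 = 374,025.9740
Discount to today: PV = 374,025.9740 / (1 + 0.077)^3 = 374,025.9740 / 1.249244 = 299,401.97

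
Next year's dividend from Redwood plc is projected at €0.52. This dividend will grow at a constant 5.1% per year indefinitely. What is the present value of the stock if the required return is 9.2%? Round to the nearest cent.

Growing perpetuity: P = D₁ / (r − g) = €0.5200 / (0.092 − 0.051) = €12.68

€12.68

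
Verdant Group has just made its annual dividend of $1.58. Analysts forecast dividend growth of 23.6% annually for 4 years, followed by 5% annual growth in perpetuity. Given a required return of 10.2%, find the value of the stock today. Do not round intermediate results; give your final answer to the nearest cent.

D_1 = 1.95288
D_2 = 2.41376
D_3 = 2.98341
D_4 = 3.68749
Terminal value at year 4: TV = D_4×(1+g_2)/(r−g_2) = 3.87187/0.052 = 74.45895
P_0 = D_1/(1+r)^1 + D_2/(1+r)^2 + D_3/(1+r)^3 + D_4/(1+r)^4 + TV/(1+r)^4
    = 1.77212 + 1.98761 + 2.22930 + 2.50037 + 50.48828 = 58.97768

$58.98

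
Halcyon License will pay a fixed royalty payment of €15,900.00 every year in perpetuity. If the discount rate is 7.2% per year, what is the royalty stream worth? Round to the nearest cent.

€220833.33

Level perpetuity: PV = C / r = €15,900.00 / 0.072 = €220,833.33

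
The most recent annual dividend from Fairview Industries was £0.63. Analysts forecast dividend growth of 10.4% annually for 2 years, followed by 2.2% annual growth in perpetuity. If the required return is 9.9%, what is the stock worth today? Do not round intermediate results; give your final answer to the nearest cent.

£9.71

D_1 = 0.69552
D_2 = 0.76785
Terminal value at year 2: TV = D_2×(1+g_2)/(r−g_2) = 0.78475/0.077 = 10.19152
P_0 = D_1/(1+r)^1 + D_2/(1+r)^2 + TV/(1+r)^2
    = 0.63287 + 0.63575 + 8.43808 = 9.70669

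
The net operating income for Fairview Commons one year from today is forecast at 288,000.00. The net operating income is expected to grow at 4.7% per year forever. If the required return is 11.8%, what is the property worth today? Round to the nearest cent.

Growing perpetuity: P = D₁ / (r − g) = 288,000.0000 / (0.118 − 0.047) = 4,056,338.03

4056338.03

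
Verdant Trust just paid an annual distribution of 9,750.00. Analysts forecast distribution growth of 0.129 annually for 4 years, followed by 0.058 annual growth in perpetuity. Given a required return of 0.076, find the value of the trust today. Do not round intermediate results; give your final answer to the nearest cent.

738660.43

D_1 = 11007.75000
D_2 = 12427.74975
D_3 = 14030.92947
D_4 = 15840.91937
Terminal value at year 4: TV = D_4×(1+g_2)/(r−g_2) = 16759.69269/0.018 = 931094.03847
P_0 = D_1/(1+r)^1 + D_2/(1+r)^2 + D_3/(1+r)^3 + D_4/(1+r)^4 + TV/(1+r)^4
    = 10230.25093 + 10734.15734 + 11262.88442 + 11817.65475 + 694615.48484 = 738660.43229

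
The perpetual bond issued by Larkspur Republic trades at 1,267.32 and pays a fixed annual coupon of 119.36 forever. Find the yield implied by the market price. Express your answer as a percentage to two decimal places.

P = C/r ⇒ r = C/P = 119.36/1,267.32 = 0.094183

9.42%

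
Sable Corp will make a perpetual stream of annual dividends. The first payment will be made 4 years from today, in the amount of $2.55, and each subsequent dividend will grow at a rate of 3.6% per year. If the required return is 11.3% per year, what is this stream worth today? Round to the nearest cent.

Value at end of year 3: C₁ / (r − g) = $2.55 / (0.113 − 0.036) = $33.1169
Discount to today: PV = $33.1169 / (1 + 0.113)^3 = $33.1169 / 1.378750 = $24.02

$24.02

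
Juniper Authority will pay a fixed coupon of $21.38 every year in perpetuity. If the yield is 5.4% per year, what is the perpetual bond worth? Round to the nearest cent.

Level perpetuity: PV = C / r = $21.38 / 0.054 = $395.93

$395.93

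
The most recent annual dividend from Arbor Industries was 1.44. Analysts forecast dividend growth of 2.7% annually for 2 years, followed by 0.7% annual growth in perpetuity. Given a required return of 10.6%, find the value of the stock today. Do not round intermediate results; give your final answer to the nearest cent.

D_1 = 1.47888
D_2 = 1.51881
Terminal value at year 2: TV = D_2×(1+g_2)/(r−g_2) = 1.52944/0.099 = 15.44890
P_0 = D_1/(1+r)^1 + D_2/(1+r)^2 + TV/(1+r)^2
    = 1.33714 + 1.24163 + 12.62954 = 15.20831

15.21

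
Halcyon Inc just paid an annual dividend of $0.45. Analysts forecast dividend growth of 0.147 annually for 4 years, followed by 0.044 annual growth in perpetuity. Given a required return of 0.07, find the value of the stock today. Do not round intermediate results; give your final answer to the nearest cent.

D_1 = 0.51615
D_2 = 0.59202
D_3 = 0.67905
D_4 = 0.77887
Terminal value at year 4: TV = D_4×(1+g_2)/(r−g_2) = 0.81314/0.026 = 31.27471
P_0 = D_1/(1+r)^1 + D_2/(1+r)^2 + D_3/(1+r)^3 + D_4/(1+r)^4 + TV/(1+r)^4
    = 0.48238 + 0.51710 + 0.55431 + 0.59420 + 23.85933 = 26.00732

$26.01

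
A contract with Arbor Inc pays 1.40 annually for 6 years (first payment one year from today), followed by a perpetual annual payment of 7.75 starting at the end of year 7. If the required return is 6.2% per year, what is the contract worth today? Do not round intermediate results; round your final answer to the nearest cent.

93.97

PV of 6-year annuity: 1.40 × [1 − (1+0.062)^−6] / 0.062 = 6.84121
Perpetuity value at year 6: 7.75 / 0.062 = 125.00000
PV of perpetuity: 125.00000 / (1+0.062)^6 = 87.12904
Total PV = 6.84121 + 87.12904 = 93.97024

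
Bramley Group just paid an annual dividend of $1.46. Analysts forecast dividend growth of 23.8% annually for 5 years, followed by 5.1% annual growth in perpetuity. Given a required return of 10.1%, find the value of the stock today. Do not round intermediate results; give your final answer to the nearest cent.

D_1 = 1.80748
D_2 = 2.23766
D_3 = 2.77022
D_4 = 3.42954
D_5 = 4.24577
Terminal value at year 5: TV = D_5×(1+g_2)/(r−g_2) = 4.46230/0.05 = 89.24601
P_0 = D_1/(1+r)^1 + D_2/(1+r)^2 + D_3/(1+r)^3 + D_4/(1+r)^4 + D_5/(1+r)^5 + TV/(1+r)^5
    = 1.64167 + 1.84595 + 2.07564 + 2.33392 + 2.62434 + 55.16355 = 65.68507

$65.69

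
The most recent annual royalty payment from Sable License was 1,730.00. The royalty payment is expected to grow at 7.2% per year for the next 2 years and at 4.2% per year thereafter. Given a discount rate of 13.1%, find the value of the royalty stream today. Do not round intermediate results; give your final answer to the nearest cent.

21390.48

D_1 = 1854.56000
D_2 = 1988.08832
Terminal value at year 2: TV = D_2×(1+g_2)/(r−g_2) = 2071.58803/0.089 = 23276.26999
P_0 = D_1/(1+r)^1 + D_2/(1+r)^2 + TV/(1+r)^2
    = 1639.75243 + 1554.21274 + 18196.51318 = 21390.47835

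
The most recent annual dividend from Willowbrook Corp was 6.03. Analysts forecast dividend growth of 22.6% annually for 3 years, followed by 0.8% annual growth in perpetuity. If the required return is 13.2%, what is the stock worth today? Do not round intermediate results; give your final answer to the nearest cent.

D_1 = 7.39278
D_2 = 9.06355
D_3 = 11.11191
Terminal value at year 3: TV = D_3×(1+g_2)/(r−g_2) = 11.20081/0.124 = 90.32908
P_0 = D_1/(1+r)^1 + D_2/(1+r)^2 + D_3/(1+r)^3 + TV/(1+r)^3
    = 6.53072 + 7.07303 + 7.66036 + 62.27135 = 83.53547

83.54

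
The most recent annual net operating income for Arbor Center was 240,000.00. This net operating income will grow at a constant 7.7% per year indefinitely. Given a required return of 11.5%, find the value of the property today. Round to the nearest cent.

D₁ = D₀ × (1 + g) = 240,000.00 × 1.077 = 258,480.0000
Growing perpetuity: P = D₁ / (r − g) = 258,480.0000 / (0.115 − 0.077) = 6,802,105.26

6802105.26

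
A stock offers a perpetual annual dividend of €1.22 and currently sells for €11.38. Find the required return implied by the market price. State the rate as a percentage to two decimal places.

10.72%

P = C/r ⇒ r = C/P = €1.22/€11.38 = 0.107206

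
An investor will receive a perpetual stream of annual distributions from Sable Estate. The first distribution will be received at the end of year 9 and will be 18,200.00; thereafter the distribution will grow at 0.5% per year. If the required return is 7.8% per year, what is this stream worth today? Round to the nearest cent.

136709.42

Value at end of year 8: C₁ / (r − g) = 18,200.00 / (0.078 − 0.005) = 249,315.0685
Discount to today: PV = 249,315.0685 / (1 + 0.078)^8 = 249,315.0685 / 1.823686 = 136,709.42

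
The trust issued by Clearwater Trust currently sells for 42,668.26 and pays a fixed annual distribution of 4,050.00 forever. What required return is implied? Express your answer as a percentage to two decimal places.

9.49%

P = C/r ⇒ r = C/P = 4,050.00/42,668.26 = 0.094918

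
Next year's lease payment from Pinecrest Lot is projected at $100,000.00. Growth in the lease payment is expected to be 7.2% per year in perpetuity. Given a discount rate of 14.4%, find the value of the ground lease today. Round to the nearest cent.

$1388888.89

Growing perpetuity: P = D₁ / (r − g) = $100,000.0000 / (0.144 − 0.072) = $1,388,888.89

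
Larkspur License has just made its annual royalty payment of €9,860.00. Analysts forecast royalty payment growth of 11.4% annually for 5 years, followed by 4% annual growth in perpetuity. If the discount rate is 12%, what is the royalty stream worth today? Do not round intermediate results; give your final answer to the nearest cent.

D_1 = 10984.04000
D_2 = 12236.22056
D_3 = 13631.14970
D_4 = 15185.10077
D_5 = 16916.20226
Terminal value at year 5: TV = D_5×(1+g_2)/(r−g_2) = 17592.85035/0.08 = 219910.62935
P_0 = D_1/(1+r)^1 + D_2/(1+r)^2 + D_3/(1+r)^3 + D_4/(1+r)^4 + D_5/(1+r)^5 + TV/(1+r)^5
    = 9807.17857 + 9754.64011 + 9702.38311 + 9650.40606 + 9598.70746 + 124783.19695 = 173296.51227

€173296.51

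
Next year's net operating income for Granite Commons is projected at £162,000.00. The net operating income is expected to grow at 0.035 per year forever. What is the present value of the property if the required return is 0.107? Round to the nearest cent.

£2250000.00

Growing perpetuity: P = D₁ / (r − g) = £162,000.0000 / (0.107 − 0.035) = £2,250,000.00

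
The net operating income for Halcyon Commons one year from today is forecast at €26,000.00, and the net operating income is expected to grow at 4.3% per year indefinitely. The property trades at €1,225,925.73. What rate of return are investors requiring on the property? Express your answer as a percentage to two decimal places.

6.42%

P = D₁/(r − g) ⇒ r = D₁/P + g = €26,000.0000/€1,225,925.73 + 0.043 = 0.021208 + 0.043 = 0.064208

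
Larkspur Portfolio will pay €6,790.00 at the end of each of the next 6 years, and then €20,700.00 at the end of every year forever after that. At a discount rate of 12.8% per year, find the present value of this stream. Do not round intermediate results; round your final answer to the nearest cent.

PV of 6-year annuity: €6,790.00 × [1 − (1+0.128)^−6] / 0.128 = 27295.21636
Perpetuity value at year 6: €20,700.00 / 0.128 = 161718.75000
PV of perpetuity: 161718.75000 / (1+0.128)^6 = 78506.52928
Total PV = 27295.21636 + 78506.52928 = 105801.74564

€105801.75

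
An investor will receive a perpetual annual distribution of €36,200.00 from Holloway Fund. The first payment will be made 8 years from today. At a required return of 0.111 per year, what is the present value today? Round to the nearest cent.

€156094.35

Value at end of year 7: C / r = €36,200.00 / 0.111 = €326,126.1261
Discount to today: PV = €326,126.1261 / (1 + 0.111)^7 = €326,126.1261 / 2.089288 = €156,094.35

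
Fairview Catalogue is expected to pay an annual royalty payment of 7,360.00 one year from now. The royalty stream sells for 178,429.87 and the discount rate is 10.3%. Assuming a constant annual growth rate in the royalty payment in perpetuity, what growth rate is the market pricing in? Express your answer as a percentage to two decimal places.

P = D₁/(r−g) ⇒ g = r − D₁/P = 0.103 − 7,360.00/178,429.87 = 0.061751

6.18%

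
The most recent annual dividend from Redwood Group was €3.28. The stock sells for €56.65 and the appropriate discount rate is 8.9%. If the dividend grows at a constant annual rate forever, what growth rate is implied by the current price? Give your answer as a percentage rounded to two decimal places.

P = D₀(1+g)/(r−g) ⇒ P(r−g) = D₀(1+g) ⇒ g(P+D₀) = P·r − D₀
g = (P·r − D₀)/(P + D₀) = (€56.65×0.089 − €3.28) / (€56.65 + €3.28) = 0.029398

2.94%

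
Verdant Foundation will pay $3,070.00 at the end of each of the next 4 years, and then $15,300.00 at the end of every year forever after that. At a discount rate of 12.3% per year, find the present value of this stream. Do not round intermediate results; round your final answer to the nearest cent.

$87476.95

PV of 4-year annuity: $3,070.00 × [1 − (1+0.123)^−4] / 0.123 = 9266.05097
Perpetuity value at year 4: $15,300.00 / 0.123 = 124390.24390
PV of perpetuity: 124390.24390 / (1+0.123)^4 = 78210.90195
Total PV = 9266.05097 + 78210.90195 = 87476.95292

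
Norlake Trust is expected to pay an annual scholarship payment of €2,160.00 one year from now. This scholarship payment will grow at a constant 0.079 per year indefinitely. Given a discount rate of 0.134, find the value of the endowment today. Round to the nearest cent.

€39272.73

Growing perpetuity: P = D₁ / (r − g) = €2,160.0000 / (0.134 − 0.079) = €39,272.73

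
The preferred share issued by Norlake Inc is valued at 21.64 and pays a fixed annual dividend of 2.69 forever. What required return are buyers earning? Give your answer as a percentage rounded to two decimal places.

P = C/r ⇒ r = C/P = 2.69/21.64 = 0.124307

12.43%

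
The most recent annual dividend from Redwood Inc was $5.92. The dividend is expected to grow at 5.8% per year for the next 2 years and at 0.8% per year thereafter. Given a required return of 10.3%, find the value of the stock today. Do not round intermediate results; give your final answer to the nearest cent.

D_1 = 6.26336
D_2 = 6.62663
Terminal value at year 2: TV = D_2×(1+g_2)/(r−g_2) = 6.67965/0.095 = 70.31208
P_0 = D_1/(1+r)^1 + D_2/(1+r)^2 + TV/(1+r)^2
    = 5.67848 + 5.44681 + 57.79349 = 68.91878

$68.92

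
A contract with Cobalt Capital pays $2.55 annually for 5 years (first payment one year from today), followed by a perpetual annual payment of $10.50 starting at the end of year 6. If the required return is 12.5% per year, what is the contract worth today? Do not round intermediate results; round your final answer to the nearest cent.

PV of 5-year annuity: $2.55 × [1 − (1+0.125)^−5] / 0.125 = 9.07945
Perpetuity value at year 5: $10.50 / 0.125 = 84.00000
PV of perpetuity: 84.00000 / (1+0.125)^5 = 46.61403
Total PV = 9.07945 + 46.61403 = 55.69348

$55.69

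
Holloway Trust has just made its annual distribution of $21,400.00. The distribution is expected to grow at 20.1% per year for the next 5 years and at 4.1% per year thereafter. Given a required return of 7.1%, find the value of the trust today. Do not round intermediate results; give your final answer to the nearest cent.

D_1 = 25701.40000
D_2 = 30867.38140
D_3 = 37071.72506
D_4 = 44523.14180
D_5 = 53472.29330
Terminal value at year 5: TV = D_5×(1+g_2)/(r−g_2) = 55664.65733/0.03 = 1855488.57752
P_0 = D_1/(1+r)^1 + D_2/(1+r)^2 + D_3/(1+r)^3 + D_4/(1+r)^4 + D_5/(1+r)^5 + TV/(1+r)^5
    = 23997.57236 + 26910.44296 + 30176.88328 + 33839.81029 + 37947.35028 + 1316773.05489 = 1469645.11406

$1469645.11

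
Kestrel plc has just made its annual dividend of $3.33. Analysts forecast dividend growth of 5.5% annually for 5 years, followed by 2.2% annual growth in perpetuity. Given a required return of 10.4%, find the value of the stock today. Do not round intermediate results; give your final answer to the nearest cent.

D_1 = 3.51315
D_2 = 3.70637
D_3 = 3.91022
D_4 = 4.12529
D_5 = 4.35218
Terminal value at year 5: TV = D_5×(1+g_2)/(r−g_2) = 4.44792/0.082 = 54.24298
P_0 = D_1/(1+r)^1 + D_2/(1+r)^2 + D_3/(1+r)^3 + D_4/(1+r)^4 + D_5/(1+r)^5 + TV/(1+r)^5
    = 3.18220 + 3.04096 + 2.90599 + 2.77701 + 2.65376 + 33.07487 = 47.63480

$47.63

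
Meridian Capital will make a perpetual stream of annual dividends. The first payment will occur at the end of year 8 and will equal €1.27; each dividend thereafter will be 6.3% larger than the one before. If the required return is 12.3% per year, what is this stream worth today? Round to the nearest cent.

Value at end of year 7: C₁ / (r − g) = €1.27 / (0.123 − 0.063) = €21.1667
Discount to today: PV = €21.1667 / (1 + 0.123)^7 = €21.1667 / 2.252466 = €9.40

€9.40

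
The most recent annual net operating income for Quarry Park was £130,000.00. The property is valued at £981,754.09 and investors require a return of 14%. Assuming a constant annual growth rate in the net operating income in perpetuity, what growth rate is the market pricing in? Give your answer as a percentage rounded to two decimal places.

P = D₀(1+g)/(r−g) ⇒ P(r−g) = D₀(1+g) ⇒ g(P+D₀) = P·r − D₀
g = (P·r − D₀)/(P + D₀) = (£981,754.09×0.14 − £130,000.00) / (£981,754.09 + £130,000.00) = 0.006697

0.67%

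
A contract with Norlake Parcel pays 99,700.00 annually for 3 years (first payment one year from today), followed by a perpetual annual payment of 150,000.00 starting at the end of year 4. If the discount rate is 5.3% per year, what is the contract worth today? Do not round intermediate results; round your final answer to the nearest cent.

2693975.70

PV of 3-year annuity: 99,700.00 × [1 − (1+0.053)^−3] / 0.053 = 269988.75491
Perpetuity value at year 3: 150,000.00 / 0.053 = 2830188.67925
PV of perpetuity: 2830188.67925 / (1+0.053)^3 = 2423986.94166
Total PV = 269988.75491 + 2423986.94166 = 2693975.69658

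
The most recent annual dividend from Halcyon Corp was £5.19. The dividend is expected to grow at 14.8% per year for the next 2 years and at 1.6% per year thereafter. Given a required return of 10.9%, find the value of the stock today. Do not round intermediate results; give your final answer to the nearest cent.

D_1 = 5.95812
D_2 = 6.83992
Terminal value at year 2: TV = D_2×(1+g_2)/(r−g_2) = 6.94936/0.093 = 74.72431
P_0 = D_1/(1+r)^1 + D_2/(1+r)^2 + TV/(1+r)^2
    = 5.37252 + 5.56145 + 60.75735 = 71.69131

£71.69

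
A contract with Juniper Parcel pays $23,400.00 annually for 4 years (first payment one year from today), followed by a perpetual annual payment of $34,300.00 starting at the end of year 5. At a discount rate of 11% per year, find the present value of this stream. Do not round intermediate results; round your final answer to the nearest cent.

PV of 4-year annuity: $23,400.00 × [1 − (1+0.11)^−4] / 0.11 = 72597.22914
Perpetuity value at year 4: $34,300.00 / 0.11 = 311818.18182
PV of perpetuity: 311818.18182 / (1+0.11)^4 = 205404.29467
Total PV = 72597.22914 + 205404.29467 = 278001.52380

$278001.52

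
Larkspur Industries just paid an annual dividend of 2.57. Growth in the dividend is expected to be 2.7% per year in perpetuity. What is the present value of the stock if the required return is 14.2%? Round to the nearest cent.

D₁ = D₀ × (1 + g) = 2.57 × 1.027 = 2.6394
Growing perpetuity: P = D₁ / (r − g) = 2.6394 / (0.142 − 0.027) = 22.95

22.95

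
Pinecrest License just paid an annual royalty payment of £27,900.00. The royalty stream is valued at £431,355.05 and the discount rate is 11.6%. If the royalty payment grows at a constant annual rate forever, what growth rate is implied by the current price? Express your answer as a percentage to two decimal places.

P = D₀(1+g)/(r−g) ⇒ P(r−g) = D₀(1+g) ⇒ g(P+D₀) = P·r − D₀
g = (P·r − D₀)/(P + D₀) = (£431,355.05×0.116 − £27,900.00) / (£431,355.05 + £27,900.00) = 0.048202

4.82%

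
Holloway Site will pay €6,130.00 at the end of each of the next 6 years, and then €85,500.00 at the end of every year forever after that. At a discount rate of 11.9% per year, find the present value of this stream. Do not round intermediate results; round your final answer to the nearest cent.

€391238.69

PV of 6-year annuity: €6,130.00 × [1 − (1+0.119)^−6] / 0.119 = 25274.46813
Perpetuity value at year 6: €85,500.00 / 0.119 = 718487.39496
PV of perpetuity: 718487.39496 / (1+0.119)^6 = 365964.22614
Total PV = 25274.46813 + 365964.22614 = 391238.69427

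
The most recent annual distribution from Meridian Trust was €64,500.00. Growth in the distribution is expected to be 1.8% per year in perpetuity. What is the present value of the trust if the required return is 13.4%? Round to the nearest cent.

D₁ = D₀ × (1 + g) = €64,500.00 × 1.018 = €65,661.0000
Growing perpetuity: P = D₁ / (r − g) = €65,661.0000 / (0.134 − 0.018) = €566,043.10

€566043.10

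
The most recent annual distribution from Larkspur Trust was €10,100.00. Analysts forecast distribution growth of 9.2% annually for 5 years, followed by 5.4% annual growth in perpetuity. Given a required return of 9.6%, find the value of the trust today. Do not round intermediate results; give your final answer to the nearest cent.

€298820.09

D_1 = 11029.20000
D_2 = 12043.88640
D_3 = 13151.92395
D_4 = 14361.90095
D_5 = 15683.19584
Terminal value at year 5: TV = D_5×(1+g_2)/(r−g_2) = 16530.08842/0.042 = 393573.53369
P_0 = D_1/(1+r)^1 + D_2/(1+r)^2 + D_3/(1+r)^3 + D_4/(1+r)^4 + D_5/(1+r)^5 + TV/(1+r)^5
    = 10063.13869 + 10026.41190 + 9989.81916 + 9953.35996 + 9917.03383 + 248870.32524 = 298820.08879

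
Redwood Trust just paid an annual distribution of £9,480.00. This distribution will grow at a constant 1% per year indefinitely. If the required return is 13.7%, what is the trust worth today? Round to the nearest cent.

£75392.13

D₁ = D₀ × (1 + g) = £9,480.00 × 1.01 = £9,574.8000
Growing perpetuity: P = D₁ / (r − g) = £9,574.8000 / (0.137 − 0.01) = £75,392.13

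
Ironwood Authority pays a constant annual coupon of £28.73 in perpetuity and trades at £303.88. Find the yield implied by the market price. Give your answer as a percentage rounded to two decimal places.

P = C/r ⇒ r = C/P = £28.73/£303.88 = 0.094544

9.45%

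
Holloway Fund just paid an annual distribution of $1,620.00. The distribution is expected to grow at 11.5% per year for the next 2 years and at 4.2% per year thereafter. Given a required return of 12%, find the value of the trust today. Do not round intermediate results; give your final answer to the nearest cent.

D_1 = 1806.30000
D_2 = 2014.02450
Terminal value at year 2: TV = D_2×(1+g_2)/(r−g_2) = 2098.61353/0.078 = 26905.30165
P_0 = D_1/(1+r)^1 + D_2/(1+r)^2 + TV/(1+r)^2
    = 1612.76786 + 1605.56800 + 21448.74175 = 24667.07761

$24667.08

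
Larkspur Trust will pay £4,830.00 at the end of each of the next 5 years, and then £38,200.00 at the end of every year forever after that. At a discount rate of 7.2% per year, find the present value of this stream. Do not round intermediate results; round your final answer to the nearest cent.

PV of 5-year annuity: £4,830.00 × [1 − (1+0.072)^−5] / 0.072 = 19698.35269
Perpetuity value at year 5: £38,200.00 / 0.072 = 530555.55556
PV of perpetuity: 530555.55556 / (1+0.072)^5 = 374763.20093
Total PV = 19698.35269 + 374763.20093 = 394461.55363

£394461.55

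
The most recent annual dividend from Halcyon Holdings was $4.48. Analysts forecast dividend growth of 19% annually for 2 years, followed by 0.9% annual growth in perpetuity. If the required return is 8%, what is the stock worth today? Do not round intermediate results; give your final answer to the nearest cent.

$87.67

D_1 = 5.33120
D_2 = 6.34413
Terminal value at year 2: TV = D_2×(1+g_2)/(r−g_2) = 6.40123/0.071 = 90.15810
P_0 = D_1/(1+r)^1 + D_2/(1+r)^2 + TV/(1+r)^2
    = 4.93630 + 5.43907 + 77.29604 = 87.67140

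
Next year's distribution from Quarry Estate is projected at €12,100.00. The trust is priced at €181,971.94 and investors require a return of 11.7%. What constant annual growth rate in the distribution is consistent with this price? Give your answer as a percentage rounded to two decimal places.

P = D₁/(r−g) ⇒ g = r − D₁/P = 0.117 − €12,100.00/€181,971.94 = 0.050506

5.05%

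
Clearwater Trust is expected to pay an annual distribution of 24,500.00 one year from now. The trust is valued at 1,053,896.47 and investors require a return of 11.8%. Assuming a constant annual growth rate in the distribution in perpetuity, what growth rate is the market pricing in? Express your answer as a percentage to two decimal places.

P = D₁/(r−g) ⇒ g = r − D₁/P = 0.118 − 24,500.00/1,053,896.47 = 0.094753

9.48%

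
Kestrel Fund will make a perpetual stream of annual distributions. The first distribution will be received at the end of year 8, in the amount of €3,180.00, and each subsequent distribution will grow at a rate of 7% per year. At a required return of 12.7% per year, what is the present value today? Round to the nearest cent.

Value at end of year 7: C₁ / (r − g) = €3,180.00 / (0.127 − 0.07) = €55,789.4737
Discount to today: PV = €55,789.4737 / (1 + 0.127)^7 = €55,789.4737 / 2.309231 = €24,159.33

€24159.33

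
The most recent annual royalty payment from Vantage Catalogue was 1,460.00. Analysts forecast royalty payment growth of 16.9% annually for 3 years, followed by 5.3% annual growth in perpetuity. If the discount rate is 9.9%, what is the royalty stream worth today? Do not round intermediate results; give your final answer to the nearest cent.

45184.98

D_1 = 1706.74000
D_2 = 1995.17906
D_3 = 2332.36432
Terminal value at year 3: TV = D_3×(1+g_2)/(r−g_2) = 2455.97963/0.046 = 53390.86153
P_0 = D_1/(1+r)^1 + D_2/(1+r)^2 + D_3/(1+r)^3 + TV/(1+r)^3
    = 1552.99363 + 1651.91042 + 1757.12765 + 40222.94374 = 45184.97544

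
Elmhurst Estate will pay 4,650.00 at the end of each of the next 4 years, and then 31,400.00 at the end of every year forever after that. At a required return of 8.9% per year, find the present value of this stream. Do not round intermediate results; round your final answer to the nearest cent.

265955.92

PV of 4-year annuity: 4,650.00 × [1 − (1+0.089)^−4] / 0.089 = 15097.82323
Perpetuity value at year 4: 31,400.00 / 0.089 = 352808.98876
PV of perpetuity: 352808.98876 / (1+0.089)^4 = 250858.09642
Total PV = 15097.82323 + 250858.09642 = 265955.91965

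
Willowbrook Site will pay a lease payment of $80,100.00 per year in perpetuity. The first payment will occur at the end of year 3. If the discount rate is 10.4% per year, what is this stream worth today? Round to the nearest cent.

$631918.44

Value at end of year 2: C / r = $80,100.00 / 0.104 = $770,192.3077
Discount to today: PV = $770,192.3077 / (1 + 0.104)^2 = $770,192.3077 / 1.218816 = $631,918.44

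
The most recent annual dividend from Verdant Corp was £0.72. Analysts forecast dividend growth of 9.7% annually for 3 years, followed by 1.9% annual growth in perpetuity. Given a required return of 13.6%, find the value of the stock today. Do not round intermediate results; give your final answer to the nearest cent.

£7.66

D_1 = 0.78984
D_2 = 0.86645
D_3 = 0.95050
Terminal value at year 3: TV = D_3×(1+g_2)/(r−g_2) = 0.96856/0.117 = 8.27829
P_0 = D_1/(1+r)^1 + D_2/(1+r)^2 + D_3/(1+r)^3 + TV/(1+r)^3
    = 0.69528 + 0.67141 + 0.64836 + 5.64684 = 7.66190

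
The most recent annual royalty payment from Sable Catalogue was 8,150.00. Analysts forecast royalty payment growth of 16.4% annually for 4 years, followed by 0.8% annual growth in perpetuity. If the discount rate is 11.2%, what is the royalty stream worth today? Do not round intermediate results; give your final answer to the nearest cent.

131430.53

D_1 = 9486.60000
D_2 = 11042.40240
D_3 = 12853.35639
D_4 = 14961.30684
Terminal value at year 4: TV = D_4×(1+g_2)/(r−g_2) = 15080.99730/0.104 = 145009.58939
P_0 = D_1/(1+r)^1 + D_2/(1+r)^2 + D_3/(1+r)^3 + D_4/(1+r)^4 + TV/(1+r)^4
    = 8531.11511 + 8930.05215 + 9347.64451 + 9784.76458 + 94836.94900 = 131430.52534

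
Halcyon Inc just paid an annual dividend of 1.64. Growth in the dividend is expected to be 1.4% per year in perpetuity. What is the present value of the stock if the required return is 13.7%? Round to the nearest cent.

D₁ = D₀ × (1 + g) = 1.64 × 1.014 = 1.6630
Growing perpetuity: P = D₁ / (r − g) = 1.6630 / (0.137 − 0.014) = 13.52

13.52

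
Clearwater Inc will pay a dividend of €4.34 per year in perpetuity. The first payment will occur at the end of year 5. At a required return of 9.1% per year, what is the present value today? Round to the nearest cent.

Value at end of year 4: C / r = €4.34 / 0.091 = €47.6923
Discount to today: PV = €47.6923 / (1 + 0.091)^4 = €47.6923 / 1.416769 = €33.66

€33.66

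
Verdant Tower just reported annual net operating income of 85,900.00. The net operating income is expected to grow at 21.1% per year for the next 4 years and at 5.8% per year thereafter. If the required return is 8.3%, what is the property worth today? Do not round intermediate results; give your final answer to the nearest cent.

D_1 = 104024.90000
D_2 = 125974.15390
D_3 = 152554.70037
D_4 = 184743.74215
Terminal value at year 4: TV = D_4×(1+g_2)/(r−g_2) = 195458.87920/0.025 = 7818355.16785
P_0 = D_1/(1+r)^1 + D_2/(1+r)^2 + D_3/(1+r)^3 + D_4/(1+r)^4 + TV/(1+r)^4
    = 96052.53924 + 107405.00925 + 120099.23011 + 134293.78362 + 5683312.92284 = 6141163.48507

6141163.49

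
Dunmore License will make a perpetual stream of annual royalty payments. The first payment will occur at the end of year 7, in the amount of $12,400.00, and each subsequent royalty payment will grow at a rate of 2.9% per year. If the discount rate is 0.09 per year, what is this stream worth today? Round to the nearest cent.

$121208.44

Value at end of year 6: C₁ / (r − g) = $12,400.00 / (0.09 − 0.029) = $203,278.6885
Discount to today: PV = $203,278.6885 / (1 + 0.09)^6 = $203,278.6885 / 1.677100 = $121,208.44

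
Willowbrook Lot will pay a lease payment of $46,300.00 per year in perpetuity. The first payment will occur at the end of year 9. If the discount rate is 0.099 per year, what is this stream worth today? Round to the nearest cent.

Value at end of year 8: C / r = $46,300.00 / 0.099 = $467,676.7677
Discount to today: PV = $467,676.7677 / (1 + 0.099)^8 = $467,676.7677 / 2.128049 = $219,767.90

$219767.90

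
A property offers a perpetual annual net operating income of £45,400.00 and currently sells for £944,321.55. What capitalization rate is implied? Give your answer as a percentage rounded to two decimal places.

4.81%

P = C/r ⇒ r = C/P = £45,400.00/£944,321.55 = 0.048077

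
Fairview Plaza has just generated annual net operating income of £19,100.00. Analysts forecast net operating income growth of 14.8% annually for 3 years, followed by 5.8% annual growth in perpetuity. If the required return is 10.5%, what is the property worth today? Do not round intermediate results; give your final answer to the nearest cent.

£544001.76

D_1 = 21926.80000
D_2 = 25171.96640
D_3 = 28897.41743
Terminal value at year 3: TV = D_3×(1+g_2)/(r−g_2) = 30573.46764/0.047 = 650499.31145
P_0 = D_1/(1+r)^1 + D_2/(1+r)^2 + D_3/(1+r)^3 + TV/(1+r)^3
    = 19843.25792 + 20615.43900 + 21417.66875 + 482125.39439 = 544001.76005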